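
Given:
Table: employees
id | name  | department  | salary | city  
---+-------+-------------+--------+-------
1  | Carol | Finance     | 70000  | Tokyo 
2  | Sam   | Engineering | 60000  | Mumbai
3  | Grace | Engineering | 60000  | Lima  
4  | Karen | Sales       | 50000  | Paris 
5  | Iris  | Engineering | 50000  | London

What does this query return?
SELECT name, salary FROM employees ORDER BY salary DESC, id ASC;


Sorting by salary DESC, then id ASC for ties

5 rows:
Carol, 70000
Sam, 60000
Grace, 60000
Karen, 50000
Iris, 50000


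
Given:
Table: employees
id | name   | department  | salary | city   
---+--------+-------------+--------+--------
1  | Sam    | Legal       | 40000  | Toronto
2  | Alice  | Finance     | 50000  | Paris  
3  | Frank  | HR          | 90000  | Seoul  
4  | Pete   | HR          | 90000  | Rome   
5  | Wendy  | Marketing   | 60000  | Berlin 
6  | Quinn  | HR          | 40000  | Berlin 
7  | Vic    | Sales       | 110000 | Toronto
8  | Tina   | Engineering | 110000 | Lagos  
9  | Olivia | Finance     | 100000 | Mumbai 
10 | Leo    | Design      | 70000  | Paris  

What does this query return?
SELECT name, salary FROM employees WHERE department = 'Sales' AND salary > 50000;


Filtering: department = 'Sales' AND salary > 50000
Matching: 1 rows

1 rows:
Vic, 110000


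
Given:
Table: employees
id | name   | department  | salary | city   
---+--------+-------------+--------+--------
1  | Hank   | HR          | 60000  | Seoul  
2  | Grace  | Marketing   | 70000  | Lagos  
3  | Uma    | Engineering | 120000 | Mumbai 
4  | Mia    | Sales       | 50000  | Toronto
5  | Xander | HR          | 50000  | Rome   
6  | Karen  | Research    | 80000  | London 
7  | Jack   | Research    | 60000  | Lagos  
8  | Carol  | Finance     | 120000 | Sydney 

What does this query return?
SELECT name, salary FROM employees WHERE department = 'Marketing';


Filtering: department = 'Marketing'
Matching rows: 1

1 rows:
Grace, 70000


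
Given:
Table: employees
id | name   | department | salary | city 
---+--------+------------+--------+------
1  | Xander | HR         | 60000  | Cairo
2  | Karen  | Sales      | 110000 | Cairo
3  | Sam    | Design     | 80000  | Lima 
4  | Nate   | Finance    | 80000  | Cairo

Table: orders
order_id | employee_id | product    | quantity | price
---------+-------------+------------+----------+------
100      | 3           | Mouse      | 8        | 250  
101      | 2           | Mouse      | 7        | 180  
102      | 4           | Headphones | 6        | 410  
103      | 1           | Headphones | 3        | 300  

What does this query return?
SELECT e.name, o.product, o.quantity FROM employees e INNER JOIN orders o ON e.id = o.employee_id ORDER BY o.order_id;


Joining employees.id = orders.employee_id:
  employee Sam (id=3) -> order Mouse
  employee Karen (id=2) -> order Mouse
  employee Nate (id=4) -> order Headphones
  employee Xander (id=1) -> order Headphones


4 rows:
Sam, Mouse, 8
Karen, Mouse, 7
Nate, Headphones, 6
Xander, Headphones, 3


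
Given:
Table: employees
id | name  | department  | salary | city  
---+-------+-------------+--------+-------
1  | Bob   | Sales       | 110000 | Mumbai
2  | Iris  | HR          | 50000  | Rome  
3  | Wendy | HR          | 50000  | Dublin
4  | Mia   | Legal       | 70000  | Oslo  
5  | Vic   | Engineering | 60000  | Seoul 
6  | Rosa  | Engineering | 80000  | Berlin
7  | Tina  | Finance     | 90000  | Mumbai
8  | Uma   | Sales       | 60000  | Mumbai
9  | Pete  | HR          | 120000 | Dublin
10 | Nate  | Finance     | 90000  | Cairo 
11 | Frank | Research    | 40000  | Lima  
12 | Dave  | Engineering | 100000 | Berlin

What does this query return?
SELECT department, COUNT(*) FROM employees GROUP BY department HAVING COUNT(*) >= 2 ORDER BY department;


Groups with count >= 2:
  Engineering: 3 -> PASS
  Finance: 2 -> PASS
  HR: 3 -> PASS
  Sales: 2 -> PASS
  Legal: 1 -> filtered out
  Research: 1 -> filtered out


4 groups:
Engineering, 3
Finance, 2
HR, 3
Sales, 2


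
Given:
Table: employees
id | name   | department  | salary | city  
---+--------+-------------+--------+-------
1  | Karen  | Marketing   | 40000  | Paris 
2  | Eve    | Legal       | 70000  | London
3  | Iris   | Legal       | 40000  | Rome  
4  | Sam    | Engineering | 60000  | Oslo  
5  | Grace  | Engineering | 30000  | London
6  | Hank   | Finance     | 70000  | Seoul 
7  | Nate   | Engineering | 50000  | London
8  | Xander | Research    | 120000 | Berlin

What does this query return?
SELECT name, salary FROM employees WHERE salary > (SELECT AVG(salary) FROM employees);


Subquery: AVG(salary) = 60000.0
Filtering: salary > 60000.0
  Eve (70000) -> MATCH
  Hank (70000) -> MATCH
  Xander (120000) -> MATCH


3 rows:
Eve, 70000
Hank, 70000
Xander, 120000


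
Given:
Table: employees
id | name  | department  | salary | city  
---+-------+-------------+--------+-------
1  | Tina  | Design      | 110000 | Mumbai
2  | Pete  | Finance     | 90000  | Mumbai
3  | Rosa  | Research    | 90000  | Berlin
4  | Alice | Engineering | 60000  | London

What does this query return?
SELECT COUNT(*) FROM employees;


COUNT(*) counts all rows

4


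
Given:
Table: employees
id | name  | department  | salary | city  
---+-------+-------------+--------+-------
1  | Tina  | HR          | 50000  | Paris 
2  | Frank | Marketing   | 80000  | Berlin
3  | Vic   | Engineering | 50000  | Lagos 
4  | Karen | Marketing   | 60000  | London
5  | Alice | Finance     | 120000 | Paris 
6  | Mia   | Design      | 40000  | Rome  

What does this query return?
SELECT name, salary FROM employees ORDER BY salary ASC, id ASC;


Sorting by salary ASC, then id ASC for ties

6 rows:
Mia, 40000
Tina, 50000
Vic, 50000
Karen, 60000
Frank, 80000
Alice, 120000


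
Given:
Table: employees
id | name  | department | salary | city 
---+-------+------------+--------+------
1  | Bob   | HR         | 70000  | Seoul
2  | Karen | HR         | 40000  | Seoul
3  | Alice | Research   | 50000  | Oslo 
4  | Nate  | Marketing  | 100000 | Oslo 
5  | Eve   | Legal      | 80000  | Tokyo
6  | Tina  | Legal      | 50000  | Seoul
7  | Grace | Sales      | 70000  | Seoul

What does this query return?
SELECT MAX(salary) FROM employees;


Salaries: 70000, 40000, 50000, 100000, 80000, 50000, 70000
MAX = 100000

100000


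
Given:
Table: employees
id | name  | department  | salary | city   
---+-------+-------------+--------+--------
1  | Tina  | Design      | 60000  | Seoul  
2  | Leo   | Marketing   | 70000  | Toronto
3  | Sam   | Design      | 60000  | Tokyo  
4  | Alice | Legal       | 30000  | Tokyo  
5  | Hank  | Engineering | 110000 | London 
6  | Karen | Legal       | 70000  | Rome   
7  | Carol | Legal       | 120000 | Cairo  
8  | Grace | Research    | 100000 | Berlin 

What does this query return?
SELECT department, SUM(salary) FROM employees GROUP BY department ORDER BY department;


Summing salary within each department:
  Design: 60000 + 60000 = 120000
  Engineering: 110000 = 110000
  Legal: 30000 + 70000 + 120000 = 220000
  Marketing: 70000 = 70000
  Research: 100000 = 100000


5 groups:
Design, 120000
Engineering, 110000
Legal, 220000
Marketing, 70000
Research, 100000


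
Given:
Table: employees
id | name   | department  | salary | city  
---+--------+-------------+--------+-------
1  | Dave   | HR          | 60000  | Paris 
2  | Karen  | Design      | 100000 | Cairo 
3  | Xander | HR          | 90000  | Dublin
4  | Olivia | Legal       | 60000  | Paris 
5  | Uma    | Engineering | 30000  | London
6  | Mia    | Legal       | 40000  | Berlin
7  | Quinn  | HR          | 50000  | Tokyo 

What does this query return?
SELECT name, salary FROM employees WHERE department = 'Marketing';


Filtering: department = 'Marketing'
Matching rows: 0

Empty result set (0 rows)


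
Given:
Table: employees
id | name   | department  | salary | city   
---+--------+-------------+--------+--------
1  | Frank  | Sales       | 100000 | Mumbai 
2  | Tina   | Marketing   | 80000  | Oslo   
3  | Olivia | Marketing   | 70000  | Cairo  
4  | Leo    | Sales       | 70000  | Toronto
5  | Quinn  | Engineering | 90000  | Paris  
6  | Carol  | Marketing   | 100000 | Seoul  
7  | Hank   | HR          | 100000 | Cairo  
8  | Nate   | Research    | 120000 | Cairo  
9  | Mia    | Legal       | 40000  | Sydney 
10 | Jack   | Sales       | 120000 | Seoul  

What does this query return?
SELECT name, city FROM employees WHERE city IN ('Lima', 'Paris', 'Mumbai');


Filtering: city IN ('Lima', 'Paris', 'Mumbai')
Matching: 2 rows

2 rows:
Frank, Mumbai
Quinn, Paris


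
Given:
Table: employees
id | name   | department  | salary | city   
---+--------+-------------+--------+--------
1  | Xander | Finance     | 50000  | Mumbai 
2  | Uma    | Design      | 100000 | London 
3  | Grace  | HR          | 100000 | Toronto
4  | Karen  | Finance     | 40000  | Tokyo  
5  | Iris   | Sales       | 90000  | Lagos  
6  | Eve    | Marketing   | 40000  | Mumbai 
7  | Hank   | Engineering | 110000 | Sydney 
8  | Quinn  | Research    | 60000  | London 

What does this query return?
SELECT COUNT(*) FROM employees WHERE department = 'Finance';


Counting rows where department = 'Finance'
  Xander -> MATCH
  Karen -> MATCH


2


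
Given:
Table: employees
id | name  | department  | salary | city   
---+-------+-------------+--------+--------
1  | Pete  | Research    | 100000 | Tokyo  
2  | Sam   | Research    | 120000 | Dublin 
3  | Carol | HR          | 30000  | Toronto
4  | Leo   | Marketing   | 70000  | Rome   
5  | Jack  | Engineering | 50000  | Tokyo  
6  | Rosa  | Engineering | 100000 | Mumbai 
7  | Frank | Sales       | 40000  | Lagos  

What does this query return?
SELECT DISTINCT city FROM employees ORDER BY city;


All 'city' values (row order): Tokyo, Dublin, Toronto, Rome, Tokyo, Mumbai, Lagos
Removing duplicates leaves 6 unique value(s).

6 values:
Dublin
Lagos
Mumbai
Rome
Tokyo
Toronto


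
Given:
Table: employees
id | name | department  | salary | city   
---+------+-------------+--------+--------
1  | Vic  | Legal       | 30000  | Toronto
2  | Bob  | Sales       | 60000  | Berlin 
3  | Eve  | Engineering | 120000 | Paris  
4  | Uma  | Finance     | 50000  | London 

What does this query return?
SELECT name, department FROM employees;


Projecting columns: name, department

4 rows:
Vic, Legal
Bob, Sales
Eve, Engineering
Uma, Finance


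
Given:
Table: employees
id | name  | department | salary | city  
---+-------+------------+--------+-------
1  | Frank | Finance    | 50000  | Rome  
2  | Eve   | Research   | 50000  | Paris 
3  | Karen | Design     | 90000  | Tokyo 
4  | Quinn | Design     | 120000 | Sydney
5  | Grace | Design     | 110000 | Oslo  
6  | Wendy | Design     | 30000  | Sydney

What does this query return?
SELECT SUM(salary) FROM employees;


SUM(salary) = 50000 + 50000 + 90000 + 120000 + 110000 + 30000 = 450000

450000


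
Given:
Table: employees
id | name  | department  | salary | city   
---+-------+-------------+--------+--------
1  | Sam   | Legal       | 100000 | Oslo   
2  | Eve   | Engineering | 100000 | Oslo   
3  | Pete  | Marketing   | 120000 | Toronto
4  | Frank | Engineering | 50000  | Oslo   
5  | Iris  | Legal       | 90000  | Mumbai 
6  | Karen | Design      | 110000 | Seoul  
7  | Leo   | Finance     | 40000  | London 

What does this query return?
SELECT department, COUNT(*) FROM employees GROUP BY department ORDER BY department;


Assigning each row to its department group:
  Sam -> Legal
  Eve -> Engineering
  Pete -> Marketing
  Frank -> Engineering
  Iris -> Legal
  Karen -> Design
  Leo -> Finance


5 groups:
Design, 1
Engineering, 2
Finance, 1
Legal, 2
Marketing, 1


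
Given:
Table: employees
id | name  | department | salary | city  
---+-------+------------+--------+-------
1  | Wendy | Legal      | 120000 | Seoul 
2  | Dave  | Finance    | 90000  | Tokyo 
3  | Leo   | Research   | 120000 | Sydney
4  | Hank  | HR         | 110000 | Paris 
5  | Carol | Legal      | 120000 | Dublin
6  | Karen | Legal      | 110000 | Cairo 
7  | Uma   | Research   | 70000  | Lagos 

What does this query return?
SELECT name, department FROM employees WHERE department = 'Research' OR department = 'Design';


Filtering: department = 'Research' OR 'Design'
Matching: 2 rows

2 rows:
Leo, Research
Uma, Research


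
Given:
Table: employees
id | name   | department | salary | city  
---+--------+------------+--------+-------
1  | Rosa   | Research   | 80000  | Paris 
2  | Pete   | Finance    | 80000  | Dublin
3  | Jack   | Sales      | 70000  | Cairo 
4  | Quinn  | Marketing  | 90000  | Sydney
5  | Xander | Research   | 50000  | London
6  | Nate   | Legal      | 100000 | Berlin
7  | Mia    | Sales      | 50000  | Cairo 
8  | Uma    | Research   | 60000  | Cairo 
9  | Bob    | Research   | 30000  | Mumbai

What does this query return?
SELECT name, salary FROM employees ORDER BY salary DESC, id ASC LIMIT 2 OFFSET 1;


Sort by salary DESC (id ASC tiebreak), then skip 1 and take 2
Rows 2 through 3

2 rows:
Quinn, 90000
Rosa, 80000


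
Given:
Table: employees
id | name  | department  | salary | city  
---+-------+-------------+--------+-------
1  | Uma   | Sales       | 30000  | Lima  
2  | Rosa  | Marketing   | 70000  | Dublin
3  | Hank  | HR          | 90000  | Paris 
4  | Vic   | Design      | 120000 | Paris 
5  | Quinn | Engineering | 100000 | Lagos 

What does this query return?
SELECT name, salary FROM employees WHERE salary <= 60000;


Filtering: salary <= 60000
Matching: 1 rows

1 rows:
Uma, 30000


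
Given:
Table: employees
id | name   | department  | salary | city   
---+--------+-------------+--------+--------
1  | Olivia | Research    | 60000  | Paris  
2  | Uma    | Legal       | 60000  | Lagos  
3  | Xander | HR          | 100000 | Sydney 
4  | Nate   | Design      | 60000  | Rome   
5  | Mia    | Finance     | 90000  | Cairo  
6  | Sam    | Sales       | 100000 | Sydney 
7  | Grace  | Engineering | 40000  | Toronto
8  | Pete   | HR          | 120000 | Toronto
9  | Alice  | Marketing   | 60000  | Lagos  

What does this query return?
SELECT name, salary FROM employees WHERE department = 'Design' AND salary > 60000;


Filtering: department = 'Design' AND salary > 60000
Matching: 0 rows

Empty result set (0 rows)


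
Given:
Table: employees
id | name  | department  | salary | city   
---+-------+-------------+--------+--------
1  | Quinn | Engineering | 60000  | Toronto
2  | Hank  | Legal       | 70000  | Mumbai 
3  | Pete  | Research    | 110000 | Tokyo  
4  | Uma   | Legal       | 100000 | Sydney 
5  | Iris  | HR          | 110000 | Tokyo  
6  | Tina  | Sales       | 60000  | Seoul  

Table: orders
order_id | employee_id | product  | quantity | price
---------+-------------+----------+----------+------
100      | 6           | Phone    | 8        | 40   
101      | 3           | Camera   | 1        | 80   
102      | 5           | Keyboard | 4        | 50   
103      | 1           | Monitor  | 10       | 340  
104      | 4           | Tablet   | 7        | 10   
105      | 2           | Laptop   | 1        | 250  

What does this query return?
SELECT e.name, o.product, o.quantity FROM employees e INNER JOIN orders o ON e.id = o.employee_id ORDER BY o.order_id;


Joining employees.id = orders.employee_id:
  employee Tina (id=6) -> order Phone
  employee Pete (id=3) -> order Camera
  employee Iris (id=5) -> order Keyboard
  employee Quinn (id=1) -> order Monitor
  employee Uma (id=4) -> order Tablet
  employee Hank (id=2) -> order Laptop


6 rows:
Tina, Phone, 8
Pete, Camera, 1
Iris, Keyboard, 4
Quinn, Monitor, 10
Uma, Tablet, 7
Hank, Laptop, 1


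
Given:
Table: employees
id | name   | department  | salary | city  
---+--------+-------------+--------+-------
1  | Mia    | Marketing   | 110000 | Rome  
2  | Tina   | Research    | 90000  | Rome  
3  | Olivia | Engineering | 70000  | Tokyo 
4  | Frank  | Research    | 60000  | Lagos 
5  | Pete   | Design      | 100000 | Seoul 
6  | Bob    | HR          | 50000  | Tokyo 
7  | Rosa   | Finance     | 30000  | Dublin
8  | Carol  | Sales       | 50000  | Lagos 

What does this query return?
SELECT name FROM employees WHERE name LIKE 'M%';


LIKE 'M%' matches names starting with 'M'
Matching: 1

1 rows:
Mia


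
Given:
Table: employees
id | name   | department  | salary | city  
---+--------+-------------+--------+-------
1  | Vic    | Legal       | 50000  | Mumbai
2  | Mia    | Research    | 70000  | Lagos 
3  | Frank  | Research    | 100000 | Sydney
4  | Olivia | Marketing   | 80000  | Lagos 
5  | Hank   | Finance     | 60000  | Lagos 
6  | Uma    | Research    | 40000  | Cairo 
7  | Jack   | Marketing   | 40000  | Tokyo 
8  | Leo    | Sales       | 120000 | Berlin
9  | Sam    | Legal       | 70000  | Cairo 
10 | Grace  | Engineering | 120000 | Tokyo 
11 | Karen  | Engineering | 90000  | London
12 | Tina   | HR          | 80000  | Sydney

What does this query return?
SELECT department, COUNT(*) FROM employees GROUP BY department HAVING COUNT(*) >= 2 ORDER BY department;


Groups with count >= 2:
  Engineering: 2 -> PASS
  Legal: 2 -> PASS
  Marketing: 2 -> PASS
  Research: 3 -> PASS
  Finance: 1 -> filtered out
  HR: 1 -> filtered out
  Sales: 1 -> filtered out


4 groups:
Engineering, 2
Legal, 2
Marketing, 2
Research, 3


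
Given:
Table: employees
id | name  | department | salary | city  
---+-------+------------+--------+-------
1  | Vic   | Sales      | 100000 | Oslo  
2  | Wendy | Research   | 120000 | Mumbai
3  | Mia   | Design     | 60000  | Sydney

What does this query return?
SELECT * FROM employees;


SELECT * returns all 3 rows with all columns

3 rows:
1, Vic, Sales, 100000, Oslo
2, Wendy, Research, 120000, Mumbai
3, Mia, Design, 60000, Sydney


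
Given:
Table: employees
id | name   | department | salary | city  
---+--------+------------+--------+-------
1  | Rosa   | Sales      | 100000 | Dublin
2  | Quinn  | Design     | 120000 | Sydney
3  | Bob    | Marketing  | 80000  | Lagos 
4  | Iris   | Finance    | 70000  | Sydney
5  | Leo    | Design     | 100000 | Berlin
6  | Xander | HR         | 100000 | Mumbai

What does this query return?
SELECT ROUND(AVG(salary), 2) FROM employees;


SUM(salary) = 570000
COUNT = 6
ROUND(AVG, 2) = ROUND(570000 / 6, 2) = 95000.0

95000.0


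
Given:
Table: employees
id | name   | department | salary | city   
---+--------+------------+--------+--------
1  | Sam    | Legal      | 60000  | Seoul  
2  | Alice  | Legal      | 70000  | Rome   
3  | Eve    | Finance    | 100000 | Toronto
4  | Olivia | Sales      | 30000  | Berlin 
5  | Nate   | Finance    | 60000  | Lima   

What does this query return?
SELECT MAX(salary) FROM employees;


Salaries: 60000, 70000, 100000, 30000, 60000
MAX = 100000

100000


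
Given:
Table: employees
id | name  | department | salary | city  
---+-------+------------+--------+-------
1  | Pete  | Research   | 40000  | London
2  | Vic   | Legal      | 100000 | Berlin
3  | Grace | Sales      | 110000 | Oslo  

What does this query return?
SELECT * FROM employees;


SELECT * returns all 3 rows with all columns

3 rows:
1, Pete, Research, 40000, London
2, Vic, Legal, 100000, Berlin
3, Grace, Sales, 110000, Oslo


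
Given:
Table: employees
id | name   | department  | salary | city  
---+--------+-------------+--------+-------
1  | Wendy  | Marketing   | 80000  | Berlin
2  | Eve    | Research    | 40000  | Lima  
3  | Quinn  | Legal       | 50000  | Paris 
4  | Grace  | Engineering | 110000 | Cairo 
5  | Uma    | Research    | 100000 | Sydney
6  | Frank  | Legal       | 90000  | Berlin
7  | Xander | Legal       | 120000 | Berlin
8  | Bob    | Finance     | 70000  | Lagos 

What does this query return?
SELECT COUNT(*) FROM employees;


COUNT(*) counts all rows

8


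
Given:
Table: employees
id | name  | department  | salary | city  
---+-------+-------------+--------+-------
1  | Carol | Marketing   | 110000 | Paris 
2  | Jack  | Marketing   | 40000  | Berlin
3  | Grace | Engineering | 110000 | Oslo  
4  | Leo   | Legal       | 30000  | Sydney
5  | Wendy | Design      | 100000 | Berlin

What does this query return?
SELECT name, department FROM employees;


Projecting columns: name, department

5 rows:
Carol, Marketing
Jack, Marketing
Grace, Engineering
Leo, Legal
Wendy, Design


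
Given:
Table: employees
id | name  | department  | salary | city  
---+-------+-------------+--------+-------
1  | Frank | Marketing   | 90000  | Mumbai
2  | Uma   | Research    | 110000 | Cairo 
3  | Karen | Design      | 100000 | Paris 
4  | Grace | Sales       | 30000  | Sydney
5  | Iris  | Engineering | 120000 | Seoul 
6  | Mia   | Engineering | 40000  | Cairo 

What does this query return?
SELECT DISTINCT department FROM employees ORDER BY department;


All 'department' values (row order): Marketing, Research, Design, Sales, Engineering, Engineering
Removing duplicates leaves 5 unique value(s).

5 values:
Design
Engineering
Marketing
Research
Sales


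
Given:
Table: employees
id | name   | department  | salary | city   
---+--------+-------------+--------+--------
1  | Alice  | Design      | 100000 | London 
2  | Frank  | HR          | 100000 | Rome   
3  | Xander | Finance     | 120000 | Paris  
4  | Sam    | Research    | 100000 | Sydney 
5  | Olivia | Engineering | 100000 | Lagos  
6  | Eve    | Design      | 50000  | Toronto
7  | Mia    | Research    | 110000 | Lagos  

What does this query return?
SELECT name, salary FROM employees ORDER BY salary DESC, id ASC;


Sorting by salary DESC, then id ASC for ties

7 rows:
Xander, 120000
Mia, 110000
Alice, 100000
Frank, 100000
Sam, 100000
Olivia, 100000
Eve, 50000


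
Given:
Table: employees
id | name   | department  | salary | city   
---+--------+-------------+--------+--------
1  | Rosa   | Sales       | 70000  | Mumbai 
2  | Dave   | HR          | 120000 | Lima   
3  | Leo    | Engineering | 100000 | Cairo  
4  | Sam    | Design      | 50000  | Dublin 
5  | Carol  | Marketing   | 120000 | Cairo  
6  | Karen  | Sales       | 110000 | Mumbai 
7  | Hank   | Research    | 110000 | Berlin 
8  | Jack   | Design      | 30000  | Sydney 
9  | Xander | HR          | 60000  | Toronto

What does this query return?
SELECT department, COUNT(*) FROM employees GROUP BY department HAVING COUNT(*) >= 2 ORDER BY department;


Groups with count >= 2:
  Design: 2 -> PASS
  HR: 2 -> PASS
  Sales: 2 -> PASS
  Engineering: 1 -> filtered out
  Marketing: 1 -> filtered out
  Research: 1 -> filtered out


3 groups:
Design, 2
HR, 2
Sales, 2


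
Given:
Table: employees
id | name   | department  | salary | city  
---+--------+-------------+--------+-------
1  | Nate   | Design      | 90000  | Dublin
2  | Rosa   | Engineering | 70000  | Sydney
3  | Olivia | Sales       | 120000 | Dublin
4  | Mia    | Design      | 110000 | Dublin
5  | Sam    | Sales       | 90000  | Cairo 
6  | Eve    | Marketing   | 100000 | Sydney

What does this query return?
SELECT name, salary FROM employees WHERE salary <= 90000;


Filtering: salary <= 90000
Matching: 3 rows

3 rows:
Nate, 90000
Rosa, 70000
Sam, 90000


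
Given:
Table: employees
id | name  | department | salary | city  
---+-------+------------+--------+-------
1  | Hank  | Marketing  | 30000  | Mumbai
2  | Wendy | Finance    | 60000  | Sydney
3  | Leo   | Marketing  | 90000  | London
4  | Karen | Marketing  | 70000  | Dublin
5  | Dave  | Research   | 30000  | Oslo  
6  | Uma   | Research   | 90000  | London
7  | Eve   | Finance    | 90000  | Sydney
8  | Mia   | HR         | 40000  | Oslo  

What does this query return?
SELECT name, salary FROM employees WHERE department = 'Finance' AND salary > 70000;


Filtering: department = 'Finance' AND salary > 70000
Matching: 1 rows

1 rows:
Eve, 90000


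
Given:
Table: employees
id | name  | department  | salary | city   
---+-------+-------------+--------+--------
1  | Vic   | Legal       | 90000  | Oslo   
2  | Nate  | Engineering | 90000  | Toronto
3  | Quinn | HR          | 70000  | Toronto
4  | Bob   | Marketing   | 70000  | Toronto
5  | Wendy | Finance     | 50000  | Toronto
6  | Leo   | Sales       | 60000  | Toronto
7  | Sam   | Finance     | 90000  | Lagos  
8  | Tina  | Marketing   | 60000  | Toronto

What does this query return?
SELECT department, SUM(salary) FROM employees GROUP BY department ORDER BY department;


Summing salary within each department:
  Engineering: 90000 = 90000
  Finance: 50000 + 90000 = 140000
  HR: 70000 = 70000
  Legal: 90000 = 90000
  Marketing: 70000 + 60000 = 130000
  Sales: 60000 = 60000


6 groups:
Engineering, 90000
Finance, 140000
HR, 70000
Legal, 90000
Marketing, 130000
Sales, 60000


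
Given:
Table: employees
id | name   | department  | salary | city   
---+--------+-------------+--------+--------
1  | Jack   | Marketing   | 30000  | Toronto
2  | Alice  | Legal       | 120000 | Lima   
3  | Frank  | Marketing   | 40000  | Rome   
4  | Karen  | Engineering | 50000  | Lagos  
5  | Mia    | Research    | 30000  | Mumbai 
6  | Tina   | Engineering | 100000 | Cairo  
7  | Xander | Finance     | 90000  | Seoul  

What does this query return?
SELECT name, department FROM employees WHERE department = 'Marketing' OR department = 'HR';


Filtering: department = 'Marketing' OR 'HR'
Matching: 2 rows

2 rows:
Jack, Marketing
Frank, Marketing


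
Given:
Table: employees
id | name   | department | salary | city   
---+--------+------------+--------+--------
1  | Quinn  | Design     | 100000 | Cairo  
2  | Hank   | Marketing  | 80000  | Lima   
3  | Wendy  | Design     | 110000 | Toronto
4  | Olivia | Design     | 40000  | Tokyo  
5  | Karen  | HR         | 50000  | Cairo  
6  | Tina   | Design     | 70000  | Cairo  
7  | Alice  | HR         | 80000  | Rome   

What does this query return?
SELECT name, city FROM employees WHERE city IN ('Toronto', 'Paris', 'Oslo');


Filtering: city IN ('Toronto', 'Paris', 'Oslo')
Matching: 1 rows

1 rows:
Wendy, Toronto


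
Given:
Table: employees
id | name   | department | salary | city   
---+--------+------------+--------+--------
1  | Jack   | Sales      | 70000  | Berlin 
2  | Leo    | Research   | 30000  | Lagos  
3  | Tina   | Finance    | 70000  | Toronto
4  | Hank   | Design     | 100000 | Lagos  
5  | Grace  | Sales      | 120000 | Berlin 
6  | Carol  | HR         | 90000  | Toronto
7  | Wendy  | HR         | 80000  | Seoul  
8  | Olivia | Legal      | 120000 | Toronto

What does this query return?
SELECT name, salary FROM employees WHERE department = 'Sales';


Filtering: department = 'Sales'
Matching rows: 2

2 rows:
Jack, 70000
Grace, 120000


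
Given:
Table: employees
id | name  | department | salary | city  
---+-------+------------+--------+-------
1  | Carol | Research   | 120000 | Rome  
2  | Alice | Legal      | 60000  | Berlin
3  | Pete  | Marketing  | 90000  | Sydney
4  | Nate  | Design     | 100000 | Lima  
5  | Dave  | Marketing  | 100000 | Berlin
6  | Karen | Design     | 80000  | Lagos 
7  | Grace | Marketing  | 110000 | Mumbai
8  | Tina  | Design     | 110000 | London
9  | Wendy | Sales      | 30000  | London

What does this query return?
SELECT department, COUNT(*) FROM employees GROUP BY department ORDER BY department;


Assigning each row to its department group:
  Carol -> Research
  Alice -> Legal
  Pete -> Marketing
  Nate -> Design
  Dave -> Marketing
  Karen -> Design
  Grace -> Marketing
  Tina -> Design
  Wendy -> Sales


5 groups:
Design, 3
Legal, 1
Marketing, 3
Research, 1
Sales, 1


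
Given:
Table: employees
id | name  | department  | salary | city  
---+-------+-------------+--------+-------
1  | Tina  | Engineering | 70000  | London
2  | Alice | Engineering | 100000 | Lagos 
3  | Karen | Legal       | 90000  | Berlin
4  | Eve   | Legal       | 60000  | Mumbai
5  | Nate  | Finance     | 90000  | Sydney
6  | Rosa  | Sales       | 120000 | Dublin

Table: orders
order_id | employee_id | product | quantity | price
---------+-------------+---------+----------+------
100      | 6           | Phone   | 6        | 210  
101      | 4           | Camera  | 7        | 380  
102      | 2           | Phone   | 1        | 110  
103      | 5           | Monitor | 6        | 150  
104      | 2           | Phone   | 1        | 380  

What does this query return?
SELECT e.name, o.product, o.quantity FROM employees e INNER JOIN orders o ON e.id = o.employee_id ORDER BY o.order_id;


Joining employees.id = orders.employee_id:
  employee Rosa (id=6) -> order Phone
  employee Eve (id=4) -> order Camera
  employee Alice (id=2) -> order Phone
  employee Nate (id=5) -> order Monitor
  employee Alice (id=2) -> order Phone


5 rows:
Rosa, Phone, 6
Eve, Camera, 7
Alice, Phone, 1
Nate, Monitor, 6
Alice, Phone, 1


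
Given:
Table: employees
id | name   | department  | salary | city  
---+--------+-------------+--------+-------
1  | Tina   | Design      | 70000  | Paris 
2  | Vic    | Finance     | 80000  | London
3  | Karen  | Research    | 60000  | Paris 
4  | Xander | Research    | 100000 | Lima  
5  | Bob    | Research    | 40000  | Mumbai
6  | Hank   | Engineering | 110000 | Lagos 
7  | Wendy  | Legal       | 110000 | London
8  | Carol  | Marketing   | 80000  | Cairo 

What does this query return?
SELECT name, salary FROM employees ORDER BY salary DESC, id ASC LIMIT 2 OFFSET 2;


Sort by salary DESC (id ASC tiebreak), then skip 2 and take 2
Rows 3 through 4

2 rows:
Xander, 100000
Vic, 80000


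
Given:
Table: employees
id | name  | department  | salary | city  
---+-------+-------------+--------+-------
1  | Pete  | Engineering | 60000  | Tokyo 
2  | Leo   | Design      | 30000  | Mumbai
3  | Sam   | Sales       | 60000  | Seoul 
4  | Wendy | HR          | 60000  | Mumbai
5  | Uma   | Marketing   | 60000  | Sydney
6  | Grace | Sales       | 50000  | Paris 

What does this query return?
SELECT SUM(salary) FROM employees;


SUM(salary) = 60000 + 30000 + 60000 + 60000 + 60000 + 50000 = 320000

320000


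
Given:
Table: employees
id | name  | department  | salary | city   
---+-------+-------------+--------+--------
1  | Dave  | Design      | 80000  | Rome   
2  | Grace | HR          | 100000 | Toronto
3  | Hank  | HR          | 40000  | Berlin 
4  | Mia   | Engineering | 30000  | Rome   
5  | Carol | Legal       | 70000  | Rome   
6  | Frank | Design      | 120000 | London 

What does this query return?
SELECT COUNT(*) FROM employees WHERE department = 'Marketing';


Counting rows where department = 'Marketing'


0


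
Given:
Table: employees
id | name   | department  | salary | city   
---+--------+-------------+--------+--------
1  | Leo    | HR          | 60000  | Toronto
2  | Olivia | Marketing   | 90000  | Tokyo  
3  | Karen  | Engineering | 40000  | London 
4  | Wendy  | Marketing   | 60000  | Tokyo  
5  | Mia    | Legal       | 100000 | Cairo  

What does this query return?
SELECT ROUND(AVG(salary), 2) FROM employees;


SUM(salary) = 350000
COUNT = 5
ROUND(AVG, 2) = ROUND(350000 / 5, 2) = 70000.0

70000.0


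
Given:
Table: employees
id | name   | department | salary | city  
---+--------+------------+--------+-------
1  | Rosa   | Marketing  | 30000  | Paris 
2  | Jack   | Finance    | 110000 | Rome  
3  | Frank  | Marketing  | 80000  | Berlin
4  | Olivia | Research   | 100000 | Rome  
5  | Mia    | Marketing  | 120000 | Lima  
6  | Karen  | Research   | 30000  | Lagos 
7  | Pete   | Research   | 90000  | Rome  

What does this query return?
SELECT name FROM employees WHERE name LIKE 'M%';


LIKE 'M%' matches names starting with 'M'
Matching: 1

1 rows:
Mia


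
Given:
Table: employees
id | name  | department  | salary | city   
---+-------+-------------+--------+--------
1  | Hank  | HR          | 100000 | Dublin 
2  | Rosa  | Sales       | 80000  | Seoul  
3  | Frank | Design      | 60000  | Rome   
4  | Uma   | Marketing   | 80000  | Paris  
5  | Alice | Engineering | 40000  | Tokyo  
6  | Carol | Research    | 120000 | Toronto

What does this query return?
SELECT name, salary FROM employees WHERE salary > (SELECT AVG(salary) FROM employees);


Subquery: AVG(salary) = 80000.0
Filtering: salary > 80000.0
  Hank (100000) -> MATCH
  Carol (120000) -> MATCH


2 rows:
Hank, 100000
Carol, 120000


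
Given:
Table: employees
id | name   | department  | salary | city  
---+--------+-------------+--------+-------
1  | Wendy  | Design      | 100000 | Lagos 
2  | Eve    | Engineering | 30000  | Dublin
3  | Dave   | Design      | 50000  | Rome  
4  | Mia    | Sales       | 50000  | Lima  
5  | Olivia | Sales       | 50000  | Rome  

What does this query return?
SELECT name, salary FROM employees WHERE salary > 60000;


Filtering: salary > 60000
Matching: 1 rows

1 rows:
Wendy, 100000


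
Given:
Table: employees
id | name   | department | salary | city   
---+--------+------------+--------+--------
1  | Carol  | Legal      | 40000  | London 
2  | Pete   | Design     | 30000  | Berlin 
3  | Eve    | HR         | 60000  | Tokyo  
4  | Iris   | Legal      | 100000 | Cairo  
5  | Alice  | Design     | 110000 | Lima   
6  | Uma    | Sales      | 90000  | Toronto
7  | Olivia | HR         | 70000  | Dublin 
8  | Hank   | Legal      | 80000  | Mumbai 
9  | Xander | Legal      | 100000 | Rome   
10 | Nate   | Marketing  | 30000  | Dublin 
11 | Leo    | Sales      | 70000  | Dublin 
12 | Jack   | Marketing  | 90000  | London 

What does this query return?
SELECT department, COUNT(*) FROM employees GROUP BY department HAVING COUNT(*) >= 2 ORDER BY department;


Groups with count >= 2:
  Design: 2 -> PASS
  HR: 2 -> PASS
  Legal: 4 -> PASS
  Marketing: 2 -> PASS
  Sales: 2 -> PASS


5 groups:
Design, 2
HR, 2
Legal, 4
Marketing, 2
Sales, 2


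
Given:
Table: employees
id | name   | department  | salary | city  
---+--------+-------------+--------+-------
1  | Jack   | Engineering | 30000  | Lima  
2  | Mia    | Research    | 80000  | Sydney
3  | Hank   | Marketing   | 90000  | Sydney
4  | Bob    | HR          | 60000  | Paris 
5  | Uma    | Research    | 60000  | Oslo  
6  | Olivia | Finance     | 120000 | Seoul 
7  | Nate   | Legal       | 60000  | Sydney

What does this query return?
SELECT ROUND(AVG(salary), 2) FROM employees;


SUM(salary) = 500000
COUNT = 7
ROUND(AVG, 2) = ROUND(500000 / 7, 2) = 71428.57

71428.57


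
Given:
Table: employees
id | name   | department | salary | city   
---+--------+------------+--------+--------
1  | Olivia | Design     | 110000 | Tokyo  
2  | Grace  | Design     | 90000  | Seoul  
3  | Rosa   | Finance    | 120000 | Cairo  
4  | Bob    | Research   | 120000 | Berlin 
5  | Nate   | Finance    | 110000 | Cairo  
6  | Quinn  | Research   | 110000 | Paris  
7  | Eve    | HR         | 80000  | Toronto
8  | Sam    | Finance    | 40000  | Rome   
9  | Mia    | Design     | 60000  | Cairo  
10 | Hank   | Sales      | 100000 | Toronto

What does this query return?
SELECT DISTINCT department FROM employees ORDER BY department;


All 'department' values (row order): Design, Design, Finance, Research, Finance, Research, HR, Finance, Design, Sales
Removing duplicates leaves 5 unique value(s).

5 values:
Design
Finance
HR
Research
Sales


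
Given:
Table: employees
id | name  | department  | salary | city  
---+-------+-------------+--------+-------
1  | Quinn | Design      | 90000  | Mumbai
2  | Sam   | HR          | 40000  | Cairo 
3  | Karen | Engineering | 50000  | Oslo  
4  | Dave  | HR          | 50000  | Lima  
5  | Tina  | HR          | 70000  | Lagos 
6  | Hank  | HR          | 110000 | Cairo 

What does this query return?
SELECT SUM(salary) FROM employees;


SUM(salary) = 90000 + 40000 + 50000 + 50000 + 70000 + 110000 = 410000

410000


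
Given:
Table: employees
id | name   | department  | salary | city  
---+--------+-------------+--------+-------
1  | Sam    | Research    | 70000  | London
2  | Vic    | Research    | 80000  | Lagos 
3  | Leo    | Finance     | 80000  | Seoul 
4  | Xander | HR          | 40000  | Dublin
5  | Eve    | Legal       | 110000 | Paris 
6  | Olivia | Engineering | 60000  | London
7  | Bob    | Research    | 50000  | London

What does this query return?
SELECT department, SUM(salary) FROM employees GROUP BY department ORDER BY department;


Summing salary within each department:
  Engineering: 60000 = 60000
  Finance: 80000 = 80000
  HR: 40000 = 40000
  Legal: 110000 = 110000
  Research: 70000 + 80000 + 50000 = 200000


5 groups:
Engineering, 60000
Finance, 80000
HR, 40000
Legal, 110000
Research, 200000


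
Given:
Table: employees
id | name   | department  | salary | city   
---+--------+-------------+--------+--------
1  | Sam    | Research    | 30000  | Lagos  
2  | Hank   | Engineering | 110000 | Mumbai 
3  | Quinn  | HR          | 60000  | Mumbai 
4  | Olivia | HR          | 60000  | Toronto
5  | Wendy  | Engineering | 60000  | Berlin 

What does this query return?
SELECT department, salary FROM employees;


Projecting columns: department, salary

5 rows:
Research, 30000
Engineering, 110000
HR, 60000
HR, 60000
Engineering, 60000


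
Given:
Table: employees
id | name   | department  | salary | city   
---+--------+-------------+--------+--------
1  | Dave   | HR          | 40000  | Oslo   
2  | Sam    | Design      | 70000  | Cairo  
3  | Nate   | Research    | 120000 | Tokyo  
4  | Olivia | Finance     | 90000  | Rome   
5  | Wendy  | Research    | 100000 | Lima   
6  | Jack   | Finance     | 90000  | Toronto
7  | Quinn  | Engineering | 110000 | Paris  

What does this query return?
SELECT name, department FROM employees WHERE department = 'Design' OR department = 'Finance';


Filtering: department = 'Design' OR 'Finance'
Matching: 3 rows

3 rows:
Sam, Design
Olivia, Finance
Jack, Finance


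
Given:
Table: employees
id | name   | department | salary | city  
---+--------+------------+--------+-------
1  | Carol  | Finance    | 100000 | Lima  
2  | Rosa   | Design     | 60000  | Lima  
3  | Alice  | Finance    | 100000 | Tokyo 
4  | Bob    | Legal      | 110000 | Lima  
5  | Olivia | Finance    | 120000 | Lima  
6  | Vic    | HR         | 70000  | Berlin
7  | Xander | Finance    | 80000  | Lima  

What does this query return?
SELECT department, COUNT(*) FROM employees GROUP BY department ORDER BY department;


Assigning each row to its department group:
  Carol -> Finance
  Rosa -> Design
  Alice -> Finance
  Bob -> Legal
  Olivia -> Finance
  Vic -> HR
  Xander -> Finance


4 groups:
Design, 1
Finance, 4
HR, 1
Legal, 1


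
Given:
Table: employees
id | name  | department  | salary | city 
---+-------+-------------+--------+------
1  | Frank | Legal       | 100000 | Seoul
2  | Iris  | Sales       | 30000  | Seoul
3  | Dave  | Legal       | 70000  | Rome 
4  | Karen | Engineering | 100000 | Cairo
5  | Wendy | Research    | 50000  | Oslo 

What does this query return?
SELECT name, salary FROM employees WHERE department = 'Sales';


Filtering: department = 'Sales'
Matching rows: 1

1 rows:
Iris, 30000


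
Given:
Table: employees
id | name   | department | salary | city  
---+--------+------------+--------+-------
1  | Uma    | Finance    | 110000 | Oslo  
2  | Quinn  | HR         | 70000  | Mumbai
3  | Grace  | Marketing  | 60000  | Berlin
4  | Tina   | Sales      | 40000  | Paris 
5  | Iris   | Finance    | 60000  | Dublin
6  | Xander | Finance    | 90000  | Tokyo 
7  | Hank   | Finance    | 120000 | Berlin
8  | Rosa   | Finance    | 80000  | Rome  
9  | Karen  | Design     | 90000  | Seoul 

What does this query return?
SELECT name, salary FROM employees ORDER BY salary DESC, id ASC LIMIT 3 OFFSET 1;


Sort by salary DESC (id ASC tiebreak), then skip 1 and take 3
Rows 2 through 4

3 rows:
Uma, 110000
Xander, 90000
Karen, 90000


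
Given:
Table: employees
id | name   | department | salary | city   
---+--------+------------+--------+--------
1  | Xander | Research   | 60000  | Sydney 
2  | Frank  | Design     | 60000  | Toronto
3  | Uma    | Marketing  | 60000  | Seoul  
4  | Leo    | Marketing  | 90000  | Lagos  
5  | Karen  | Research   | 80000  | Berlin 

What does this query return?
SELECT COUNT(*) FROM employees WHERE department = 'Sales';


Counting rows where department = 'Sales'


0


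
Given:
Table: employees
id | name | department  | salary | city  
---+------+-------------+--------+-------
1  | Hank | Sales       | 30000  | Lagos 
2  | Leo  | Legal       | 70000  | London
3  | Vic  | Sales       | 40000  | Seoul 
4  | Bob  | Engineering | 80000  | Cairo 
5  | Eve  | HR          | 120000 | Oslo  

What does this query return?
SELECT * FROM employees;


SELECT * returns all 5 rows with all columns

5 rows:
1, Hank, Sales, 30000, Lagos
2, Leo, Legal, 70000, London
3, Vic, Sales, 40000, Seoul
4, Bob, Engineering, 80000, Cairo
5, Eve, HR, 120000, Oslo
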